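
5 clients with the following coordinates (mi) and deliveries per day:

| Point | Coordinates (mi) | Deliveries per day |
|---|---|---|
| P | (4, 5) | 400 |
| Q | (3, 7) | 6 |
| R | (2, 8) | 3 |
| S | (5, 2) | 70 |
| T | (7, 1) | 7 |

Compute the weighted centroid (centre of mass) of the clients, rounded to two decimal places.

The minimiser of Σwᵢ‖p−pᵢ‖² is the weighted centroid p* = (Σwᵢpᵢ)/(Σwᵢ).
Σwᵢ = 486.
Σwᵢxᵢ = 400·4 + 6·3 + 3·2 + 70·5 + 7·7 = 2023.
Σwᵢyᵢ = 400·5 + 6·7 + 3·8 + 70·2 + 7·1 = 2213.
x* = 2023/486 = 4.16, y* = 2213/486 = 4.55.

(4.16, 4.55)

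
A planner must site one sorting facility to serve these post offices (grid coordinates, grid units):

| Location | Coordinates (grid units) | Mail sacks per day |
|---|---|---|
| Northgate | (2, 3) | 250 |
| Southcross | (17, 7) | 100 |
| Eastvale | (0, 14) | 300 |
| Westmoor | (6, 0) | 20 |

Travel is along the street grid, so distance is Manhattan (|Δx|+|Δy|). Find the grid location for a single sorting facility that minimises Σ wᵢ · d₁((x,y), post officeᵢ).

(2, 7)

Manhattan distance separates: Σwᵢ(|x−xᵢ|+|y−yᵢ|) = Σwᵢ|x−xᵢ| + Σwᵢ|y−yᵢ|, so x and y are optimised independently as 1-D weighted medians.
Total weight W = 670; half = 335.
x-coordinate, sorted with cumulative weight:
  x=0 (Eastvale, w=300) cum 300
  x=2 (Northgate, w=250) cum 550  ← median
  x=6 (Westmoor, w=20) cum 570
  x=17 (Southcross, w=100) cum 670
⇒ x* = 2
y-coordinate, sorted with cumulative weight:
  y=0 (Westmoor, w=20) cum 20
  y=3 (Northgate, w=250) cum 270
  y=7 (Southcross, w=100) cum 370  ← median
  y=14 (Eastvale, w=300) cum 670
⇒ y* = 7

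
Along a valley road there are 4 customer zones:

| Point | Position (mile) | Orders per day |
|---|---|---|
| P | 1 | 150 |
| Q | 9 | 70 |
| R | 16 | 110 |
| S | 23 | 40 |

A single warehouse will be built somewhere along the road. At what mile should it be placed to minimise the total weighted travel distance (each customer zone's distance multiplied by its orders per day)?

x = 9

For a sum of weighted absolute distances on a line, the optimum is the weighted median (not the mean). Total weight W = 370; half-weight = 185.
Sort by position and accumulate weight:
  mile 1 (P, w=150) → cum 150
  mile 9 (Q, w=70) → cum 220  ≥ 185 → median here
  mile 16 (R, w=110) → cum 330
  mile 23 (S, w=40) → cum 370
Optimal location: mile 9.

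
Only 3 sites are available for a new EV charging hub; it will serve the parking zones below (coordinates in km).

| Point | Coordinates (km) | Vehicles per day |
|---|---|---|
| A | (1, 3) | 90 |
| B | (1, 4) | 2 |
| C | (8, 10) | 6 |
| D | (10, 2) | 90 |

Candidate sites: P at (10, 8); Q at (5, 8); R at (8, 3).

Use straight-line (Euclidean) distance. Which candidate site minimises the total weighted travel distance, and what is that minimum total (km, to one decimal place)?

R, total 887.4 km

Total weighted distance at each candidate:
  P (10, 8): total = 1503.3
  Q (5, 8): total = 1312.2
  R (8, 3): total = 887.4
Minimum is at R with total 887.4 km.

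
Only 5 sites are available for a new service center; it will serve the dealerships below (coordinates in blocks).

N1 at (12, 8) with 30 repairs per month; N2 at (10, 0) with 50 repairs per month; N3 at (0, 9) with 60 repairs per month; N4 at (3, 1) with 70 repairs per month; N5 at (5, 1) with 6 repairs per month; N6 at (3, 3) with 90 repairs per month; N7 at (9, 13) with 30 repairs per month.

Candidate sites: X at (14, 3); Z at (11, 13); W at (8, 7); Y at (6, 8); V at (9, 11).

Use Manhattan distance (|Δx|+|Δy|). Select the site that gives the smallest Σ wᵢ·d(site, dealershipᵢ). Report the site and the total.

Total weighted distance at each candidate:
  X (14, 3): total = 4176
  Z (11, 13): total = 4968
  W (8, 7): total = 3044
  Y (6, 8): total = 2908
  V (9, 11): total = 3964
Minimum is at Y with total 2908 blocks.

Y, total 2908 blocks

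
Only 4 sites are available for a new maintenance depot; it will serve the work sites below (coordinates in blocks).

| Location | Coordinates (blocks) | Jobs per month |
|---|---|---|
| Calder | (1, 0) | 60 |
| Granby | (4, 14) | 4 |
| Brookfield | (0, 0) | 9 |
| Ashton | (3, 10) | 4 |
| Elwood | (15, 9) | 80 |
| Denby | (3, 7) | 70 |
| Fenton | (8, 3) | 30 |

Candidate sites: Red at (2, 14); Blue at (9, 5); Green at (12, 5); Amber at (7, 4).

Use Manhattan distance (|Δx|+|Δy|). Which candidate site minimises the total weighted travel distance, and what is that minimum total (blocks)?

Amber, total 2381 blocks

Total weighted distance at each candidate:
  Red (2, 14): total = 3582
  Blue (9, 5): total = 2456
  Green (12, 5): total = 2747
  Amber (7, 4): total = 2381
Minimum is at Amber with total 2381 blocks.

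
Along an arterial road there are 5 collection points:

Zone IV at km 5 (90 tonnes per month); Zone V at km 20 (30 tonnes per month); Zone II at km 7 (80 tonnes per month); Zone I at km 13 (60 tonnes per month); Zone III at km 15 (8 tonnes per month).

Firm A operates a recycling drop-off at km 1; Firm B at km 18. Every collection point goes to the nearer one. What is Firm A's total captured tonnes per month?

The indifferent point is the midpoint (1+18)/2 = 9.5; collection points left of it (closer to Firm A at 1) go to Firm A, those right go to Firm B.
  Zone IV at 5 (w=90) → Firm A
  Zone II at 7 (w=80) → Firm A
  Zone I at 13 (w=60) → Firm B
  Zone III at 15 (w=8) → Firm B
  Zone V at 20 (w=30) → Firm B
Firm A captures 170; Firm B captures 98.

170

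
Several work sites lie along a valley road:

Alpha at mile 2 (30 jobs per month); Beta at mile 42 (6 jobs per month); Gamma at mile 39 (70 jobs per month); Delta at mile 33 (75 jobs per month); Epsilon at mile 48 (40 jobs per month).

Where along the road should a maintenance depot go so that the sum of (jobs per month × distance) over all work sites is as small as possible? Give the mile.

x = 39

For a sum of weighted absolute distances on a line, the optimum is the weighted median (not the mean). Total weight W = 221; half-weight = 110.5.
Sort by position and accumulate weight:
  mile 2 (Alpha, w=30) → cum 30
  mile 33 (Delta, w=75) → cum 105
  mile 39 (Gamma, w=70) → cum 175  ≥ 110.5 → median here
  mile 42 (Beta, w=6) → cum 181
  mile 48 (Epsilon, w=40) → cum 221
Optimal location: mile 39.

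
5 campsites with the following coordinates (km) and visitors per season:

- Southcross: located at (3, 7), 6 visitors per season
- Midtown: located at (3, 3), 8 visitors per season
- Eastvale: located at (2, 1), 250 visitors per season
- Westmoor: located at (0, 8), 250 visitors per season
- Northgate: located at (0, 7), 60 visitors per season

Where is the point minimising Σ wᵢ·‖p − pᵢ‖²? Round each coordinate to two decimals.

The minimiser of Σwᵢ‖p−pᵢ‖² is the weighted centroid p* = (Σwᵢpᵢ)/(Σwᵢ).
Σwᵢ = 574.
Σwᵢxᵢ = 6·3 + 8·3 + 250·2 + 250·0 + 60·0 = 542.
Σwᵢyᵢ = 6·7 + 8·3 + 250·1 + 250·8 + 60·7 = 2736.
x* = 542/574 = 0.94, y* = 2736/574 = 4.77.

(0.94, 4.77)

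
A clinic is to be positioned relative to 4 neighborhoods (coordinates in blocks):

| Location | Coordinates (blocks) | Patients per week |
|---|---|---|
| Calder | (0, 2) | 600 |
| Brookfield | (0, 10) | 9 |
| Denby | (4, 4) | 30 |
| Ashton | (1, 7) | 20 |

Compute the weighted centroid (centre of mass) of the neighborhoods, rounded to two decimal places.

The minimiser of Σwᵢ‖p−pᵢ‖² is the weighted centroid p* = (Σwᵢpᵢ)/(Σwᵢ).
Σwᵢ = 659.
Σwᵢxᵢ = 600·0 + 9·0 + 30·4 + 20·1 = 140.
Σwᵢyᵢ = 600·2 + 9·10 + 30·4 + 20·7 = 1550.
x* = 140/659 = 0.21, y* = 1550/659 = 2.35.

(0.21, 2.35)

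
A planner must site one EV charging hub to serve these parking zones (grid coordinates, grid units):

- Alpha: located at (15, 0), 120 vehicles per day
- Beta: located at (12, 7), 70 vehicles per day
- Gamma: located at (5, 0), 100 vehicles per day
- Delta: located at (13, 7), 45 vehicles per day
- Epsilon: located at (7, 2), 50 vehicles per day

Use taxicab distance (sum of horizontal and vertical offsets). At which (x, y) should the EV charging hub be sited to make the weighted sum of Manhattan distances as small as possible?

(12, 0)

Manhattan distance separates: Σwᵢ(|x−xᵢ|+|y−yᵢ|) = Σwᵢ|x−xᵢ| + Σwᵢ|y−yᵢ|, so x and y are optimised independently as 1-D weighted medians.
Total weight W = 385; half = 192.5.
x-coordinate, sorted with cumulative weight:
  x=5 (Gamma, w=100) cum 100
  x=7 (Epsilon, w=50) cum 150
  x=12 (Beta, w=70) cum 220  ← median
  x=13 (Delta, w=45) cum 265
  x=15 (Alpha, w=120) cum 385
⇒ x* = 12
y-coordinate, sorted with cumulative weight:
  y=0 (Alpha, w=120) cum 120
  y=0 (Gamma, w=100) cum 220  ← median
  y=2 (Epsilon, w=50) cum 270
  y=7 (Beta, w=70) cum 340
  y=7 (Delta, w=45) cum 385
⇒ y* = 0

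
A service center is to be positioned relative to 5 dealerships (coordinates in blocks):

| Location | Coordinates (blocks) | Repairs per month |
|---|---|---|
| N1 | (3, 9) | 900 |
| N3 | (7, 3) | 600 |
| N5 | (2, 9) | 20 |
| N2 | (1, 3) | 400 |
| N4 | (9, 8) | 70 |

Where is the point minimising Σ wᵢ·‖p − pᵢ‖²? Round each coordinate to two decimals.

The minimiser of Σwᵢ‖p−pᵢ‖² is the weighted centroid p* = (Σwᵢpᵢ)/(Σwᵢ).
Σwᵢ = 1990.
Σwᵢxᵢ = 900·3 + 600·7 + 20·2 + 400·1 + 70·9 = 7970.
Σwᵢyᵢ = 900·9 + 600·3 + 20·9 + 400·3 + 70·8 = 11840.
x* = 7970/1990 = 4.01, y* = 11840/1990 = 5.95.

(4.01, 5.95)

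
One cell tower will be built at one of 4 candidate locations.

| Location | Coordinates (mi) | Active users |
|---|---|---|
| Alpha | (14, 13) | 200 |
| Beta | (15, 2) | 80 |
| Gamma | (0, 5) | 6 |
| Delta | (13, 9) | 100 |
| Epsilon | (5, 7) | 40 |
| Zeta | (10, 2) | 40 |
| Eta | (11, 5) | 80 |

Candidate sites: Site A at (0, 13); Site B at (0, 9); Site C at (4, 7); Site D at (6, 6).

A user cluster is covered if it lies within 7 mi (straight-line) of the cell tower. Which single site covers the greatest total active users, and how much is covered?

Site D, covering 166

Coverage radius r = 7 mi; a point is covered iff (Δx)²+(Δy)² ≤ 7² = 49.
  Site A (0, 13): covers {none} → 0
  Site B (0, 9): covers {Gamma, Epsilon} → 46
  Site C (4, 7): covers {Gamma, Epsilon} → 46
  Site D (6, 6): covers {Gamma, Epsilon, Zeta, Eta} → 166
Maximum coverage at Site D: 166 active users.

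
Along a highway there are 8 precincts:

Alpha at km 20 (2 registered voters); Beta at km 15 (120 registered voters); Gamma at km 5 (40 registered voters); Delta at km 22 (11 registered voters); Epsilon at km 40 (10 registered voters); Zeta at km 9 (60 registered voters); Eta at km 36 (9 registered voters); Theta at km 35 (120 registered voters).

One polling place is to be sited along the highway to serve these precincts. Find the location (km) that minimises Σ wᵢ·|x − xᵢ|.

For a sum of weighted absolute distances on a line, the optimum is the weighted median (not the mean). Total weight W = 372; half-weight = 186.
Sort by position and accumulate weight:
  km 5 (Gamma, w=40) → cum 40
  km 9 (Zeta, w=60) → cum 100
  km 15 (Beta, w=120) → cum 220  ≥ 186 → median here
  km 20 (Alpha, w=2) → cum 222
  km 22 (Delta, w=11) → cum 233
  km 35 (Theta, w=120) → cum 353
  km 36 (Eta, w=9) → cum 362
  km 40 (Epsilon, w=10) → cum 372
Optimal location: km 15.

x = 15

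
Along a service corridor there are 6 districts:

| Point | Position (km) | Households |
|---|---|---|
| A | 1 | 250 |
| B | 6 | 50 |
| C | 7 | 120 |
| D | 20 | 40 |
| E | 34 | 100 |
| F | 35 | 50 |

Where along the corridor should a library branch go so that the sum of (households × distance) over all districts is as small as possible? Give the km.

x = 7

For a sum of weighted absolute distances on a line, the optimum is the weighted median (not the mean). Total weight W = 610; half-weight = 305.
Sort by position and accumulate weight:
  km 1 (A, w=250) → cum 250
  km 6 (B, w=50) → cum 300
  km 7 (C, w=120) → cum 420  ≥ 305 → median here
  km 20 (D, w=40) → cum 460
  km 34 (E, w=100) → cum 560
  km 35 (F, w=50) → cum 610
Optimal location: km 7.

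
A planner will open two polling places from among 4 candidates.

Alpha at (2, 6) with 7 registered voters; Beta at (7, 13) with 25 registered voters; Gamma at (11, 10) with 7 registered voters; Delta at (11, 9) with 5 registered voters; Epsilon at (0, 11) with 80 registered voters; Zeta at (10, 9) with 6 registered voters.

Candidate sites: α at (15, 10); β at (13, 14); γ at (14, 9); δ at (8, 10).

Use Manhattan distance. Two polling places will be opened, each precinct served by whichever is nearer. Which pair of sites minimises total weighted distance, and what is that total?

Evaluate every pair (each demand assigned to the nearer of the two):
  {γ, δ}: total = 944
  {α, δ}: total = 949
  {β, δ}: total = 949
  {β, γ}: total = 1627
  {α, β}: total = 1663
  {α, γ}: total = 1727
Best pair: {γ, δ} with total 944.

{γ, δ}, total 944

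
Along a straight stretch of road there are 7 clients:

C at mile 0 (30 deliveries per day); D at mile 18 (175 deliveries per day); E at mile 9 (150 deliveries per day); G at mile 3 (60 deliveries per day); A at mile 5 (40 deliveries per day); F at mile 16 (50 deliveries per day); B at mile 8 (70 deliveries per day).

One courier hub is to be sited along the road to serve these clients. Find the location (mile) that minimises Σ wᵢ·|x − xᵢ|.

For a sum of weighted absolute distances on a line, the optimum is the weighted median (not the mean). Total weight W = 575; half-weight = 287.5.
Sort by position and accumulate weight:
  mile 0 (C, w=30) → cum 30
  mile 3 (G, w=60) → cum 90
  mile 5 (A, w=40) → cum 130
  mile 8 (B, w=70) → cum 200
  mile 9 (E, w=150) → cum 350  ≥ 287.5 → median here
  mile 16 (F, w=50) → cum 400
  mile 18 (D, w=175) → cum 575
Optimal location: mile 9.

x = 9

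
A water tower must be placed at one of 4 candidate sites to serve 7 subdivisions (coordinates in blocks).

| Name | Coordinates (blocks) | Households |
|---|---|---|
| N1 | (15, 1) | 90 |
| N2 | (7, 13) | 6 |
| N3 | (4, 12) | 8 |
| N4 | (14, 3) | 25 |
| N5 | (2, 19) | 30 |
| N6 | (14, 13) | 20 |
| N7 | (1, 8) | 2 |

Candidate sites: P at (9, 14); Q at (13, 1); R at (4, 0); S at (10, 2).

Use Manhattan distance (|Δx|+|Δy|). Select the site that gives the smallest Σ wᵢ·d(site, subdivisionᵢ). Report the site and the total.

Total weighted distance at each candidate:
  P (9, 14): total = 2692
  Q (13, 1): total = 1691
  R (4, 0): total = 2709
  S (10, 2): total = 1957
Minimum is at Q with total 1691 blocks.

Q, total 1691 blocks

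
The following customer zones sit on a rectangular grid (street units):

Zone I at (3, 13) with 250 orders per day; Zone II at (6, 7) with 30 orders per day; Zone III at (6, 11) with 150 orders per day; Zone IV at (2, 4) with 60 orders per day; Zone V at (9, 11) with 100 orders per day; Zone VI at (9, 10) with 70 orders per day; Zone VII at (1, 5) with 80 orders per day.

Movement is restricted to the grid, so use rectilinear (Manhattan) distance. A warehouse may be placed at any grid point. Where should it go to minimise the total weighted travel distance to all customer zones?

Manhattan distance separates: Σwᵢ(|x−xᵢ|+|y−yᵢ|) = Σwᵢ|x−xᵢ| + Σwᵢ|y−yᵢ|, so x and y are optimised independently as 1-D weighted medians.
Total weight W = 740; half = 370.
x-coordinate, sorted with cumulative weight:
  x=1 (Zone VII, w=80) cum 80
  x=2 (Zone IV, w=60) cum 140
  x=3 (Zone I, w=250) cum 390  ← median
  x=6 (Zone II, w=30) cum 420
  x=6 (Zone III, w=150) cum 570
  x=9 (Zone V, w=100) cum 670
  x=9 (Zone VI, w=70) cum 740
⇒ x* = 3
y-coordinate, sorted with cumulative weight:
  y=4 (Zone IV, w=60) cum 60
  y=5 (Zone VII, w=80) cum 140
  y=7 (Zone II, w=30) cum 170
  y=10 (Zone VI, w=70) cum 240
  y=11 (Zone III, w=150) cum 390  ← median
  y=11 (Zone V, w=100) cum 490
  y=13 (Zone I, w=250) cum 740
⇒ y* = 11

(3, 11)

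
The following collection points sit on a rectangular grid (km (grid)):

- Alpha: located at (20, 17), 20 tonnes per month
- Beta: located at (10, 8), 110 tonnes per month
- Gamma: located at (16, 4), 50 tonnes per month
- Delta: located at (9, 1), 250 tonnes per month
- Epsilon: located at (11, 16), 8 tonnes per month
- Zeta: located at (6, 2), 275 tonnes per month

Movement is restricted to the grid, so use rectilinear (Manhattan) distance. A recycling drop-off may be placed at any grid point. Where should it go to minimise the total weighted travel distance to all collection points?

Manhattan distance separates: Σwᵢ(|x−xᵢ|+|y−yᵢ|) = Σwᵢ|x−xᵢ| + Σwᵢ|y−yᵢ|, so x and y are optimised independently as 1-D weighted medians.
Total weight W = 713; half = 356.5.
x-coordinate, sorted with cumulative weight:
  x=6 (Zeta, w=275) cum 275
  x=9 (Delta, w=250) cum 525  ← median
  x=10 (Beta, w=110) cum 635
  x=11 (Epsilon, w=8) cum 643
  x=16 (Gamma, w=50) cum 693
  x=20 (Alpha, w=20) cum 713
⇒ x* = 9
y-coordinate, sorted with cumulative weight:
  y=1 (Delta, w=250) cum 250
  y=2 (Zeta, w=275) cum 525  ← median
  y=4 (Gamma, w=50) cum 575
  y=8 (Beta, w=110) cum 685
  y=16 (Epsilon, w=8) cum 693
  y=17 (Alpha, w=20) cum 713
⇒ y* = 2

(9, 2)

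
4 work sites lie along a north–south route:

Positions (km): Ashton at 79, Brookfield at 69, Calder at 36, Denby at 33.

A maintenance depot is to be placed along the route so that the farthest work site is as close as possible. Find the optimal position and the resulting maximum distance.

location 56, max distance 23

The 1-center on a line is the midpoint of the two extreme points: leftmost at 33, rightmost at 79.
Optimal location = (33 + 79)/2 = 56; maximum distance = (79 − 33)/2 = 23.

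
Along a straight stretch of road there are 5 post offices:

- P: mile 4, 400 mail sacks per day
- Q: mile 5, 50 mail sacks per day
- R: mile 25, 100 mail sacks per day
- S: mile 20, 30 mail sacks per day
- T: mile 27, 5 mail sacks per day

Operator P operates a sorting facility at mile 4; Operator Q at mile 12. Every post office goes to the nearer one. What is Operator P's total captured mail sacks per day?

The indifferent point is the midpoint (4+12)/2 = 8; post offices left of it (closer to Operator P at 4) go to Operator P, those right go to Operator Q.
  P at 4 (w=400) → Operator P
  Q at 5 (w=50) → Operator P
  S at 20 (w=30) → Operator Q
  R at 25 (w=100) → Operator Q
  T at 27 (w=5) → Operator Q
Operator P captures 450; Operator Q captures 135.

450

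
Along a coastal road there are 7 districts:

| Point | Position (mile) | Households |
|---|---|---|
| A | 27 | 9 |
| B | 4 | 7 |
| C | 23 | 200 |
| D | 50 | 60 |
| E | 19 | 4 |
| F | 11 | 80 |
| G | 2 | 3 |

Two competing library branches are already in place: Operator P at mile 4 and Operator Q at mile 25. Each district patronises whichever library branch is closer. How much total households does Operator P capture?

90

The indifferent point is the midpoint (4+25)/2 = 14.5; districts left of it (closer to Operator P at 4) go to Operator P, those right go to Operator Q.
  G at 2 (w=3) → Operator P
  B at 4 (w=7) → Operator P
  F at 11 (w=80) → Operator P
  E at 19 (w=4) → Operator Q
  C at 23 (w=200) → Operator Q
  A at 27 (w=9) → Operator Q
  D at 50 (w=60) → Operator Q
Operator P captures 90; Operator Q captures 273.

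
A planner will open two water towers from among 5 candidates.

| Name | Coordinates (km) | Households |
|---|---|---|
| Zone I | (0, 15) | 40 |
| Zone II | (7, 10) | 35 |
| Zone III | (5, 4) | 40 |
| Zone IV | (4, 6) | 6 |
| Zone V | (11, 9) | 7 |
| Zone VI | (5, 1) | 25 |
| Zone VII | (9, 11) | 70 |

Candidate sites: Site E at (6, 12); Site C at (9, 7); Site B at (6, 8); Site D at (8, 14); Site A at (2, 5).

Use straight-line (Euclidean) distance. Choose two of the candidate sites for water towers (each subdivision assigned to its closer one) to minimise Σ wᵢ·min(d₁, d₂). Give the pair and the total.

Evaluate every pair (each demand assigned to the nearer of the two):
  {Site E, Site A}: total = 873.7
  {Site E, Site B}: total = 962.3
  {Site D, Site A}: total = 993.9
  {Site E, Site C}: total = 998.6
  {Site B, Site D}: total = 1016.5
  {Site B, Site A}: total = 1044.6
  {Site C, Site A}: total = 1098.8
  {Site C, Site D}: total = 1100.7
  {Site C, Site B}: total = 1105.5
  {Site E, Site D}: total = 1245.3
Best pair: {Site E, Site A} with total 873.7.

{Site E, Site A}, total 873.7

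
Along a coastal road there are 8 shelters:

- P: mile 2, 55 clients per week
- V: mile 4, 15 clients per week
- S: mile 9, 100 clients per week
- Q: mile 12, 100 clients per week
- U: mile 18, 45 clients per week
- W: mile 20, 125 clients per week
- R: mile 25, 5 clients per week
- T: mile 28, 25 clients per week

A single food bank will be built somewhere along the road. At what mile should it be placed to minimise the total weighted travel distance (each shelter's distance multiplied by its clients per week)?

x = 12

For a sum of weighted absolute distances on a line, the optimum is the weighted median (not the mean). Total weight W = 470; half-weight = 235.
Sort by position and accumulate weight:
  mile 2 (P, w=55) → cum 55
  mile 4 (V, w=15) → cum 70
  mile 9 (S, w=100) → cum 170
  mile 12 (Q, w=100) → cum 270  ≥ 235 → median here
  mile 18 (U, w=45) → cum 315
  mile 20 (W, w=125) → cum 440
  mile 25 (R, w=5) → cum 445
  mile 28 (T, w=25) → cum 470
Optimal location: mile 12.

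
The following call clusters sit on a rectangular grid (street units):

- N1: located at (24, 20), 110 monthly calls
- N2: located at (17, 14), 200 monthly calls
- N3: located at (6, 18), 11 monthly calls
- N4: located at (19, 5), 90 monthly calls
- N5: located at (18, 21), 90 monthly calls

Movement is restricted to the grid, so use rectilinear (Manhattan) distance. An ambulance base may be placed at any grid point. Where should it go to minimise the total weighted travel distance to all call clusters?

Manhattan distance separates: Σwᵢ(|x−xᵢ|+|y−yᵢ|) = Σwᵢ|x−xᵢ| + Σwᵢ|y−yᵢ|, so x and y are optimised independently as 1-D weighted medians.
Total weight W = 501; half = 250.5.
x-coordinate, sorted with cumulative weight:
  x=6 (N3, w=11) cum 11
  x=17 (N2, w=200) cum 211
  x=18 (N5, w=90) cum 301  ← median
  x=19 (N4, w=90) cum 391
  x=24 (N1, w=110) cum 501
⇒ x* = 18
y-coordinate, sorted with cumulative weight:
  y=5 (N4, w=90) cum 90
  y=14 (N2, w=200) cum 290  ← median
  y=18 (N3, w=11) cum 301
  y=20 (N1, w=110) cum 411
  y=21 (N5, w=90) cum 501
⇒ y* = 14

(18, 14)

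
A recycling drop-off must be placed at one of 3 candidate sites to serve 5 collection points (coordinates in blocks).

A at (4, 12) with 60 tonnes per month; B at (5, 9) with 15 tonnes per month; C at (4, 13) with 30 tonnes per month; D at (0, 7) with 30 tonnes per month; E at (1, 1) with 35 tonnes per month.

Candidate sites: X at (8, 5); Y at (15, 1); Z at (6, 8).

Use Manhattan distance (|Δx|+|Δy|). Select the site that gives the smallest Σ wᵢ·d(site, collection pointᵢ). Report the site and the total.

Total weighted distance at each candidate:
  X (8, 5): total = 1810
  Y (15, 1): total = 3400
  Z (6, 8): total = 1230
Minimum is at Z with total 1230 blocks.

Z, total 1230 blocks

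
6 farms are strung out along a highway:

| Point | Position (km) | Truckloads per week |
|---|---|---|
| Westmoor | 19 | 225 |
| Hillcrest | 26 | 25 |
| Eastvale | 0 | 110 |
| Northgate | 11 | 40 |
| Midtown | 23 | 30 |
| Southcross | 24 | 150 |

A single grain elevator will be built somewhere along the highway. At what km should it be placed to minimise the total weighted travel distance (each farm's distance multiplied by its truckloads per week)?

x = 19

For a sum of weighted absolute distances on a line, the optimum is the weighted median (not the mean). Total weight W = 580; half-weight = 290.
Sort by position and accumulate weight:
  km 0 (Eastvale, w=110) → cum 110
  km 11 (Northgate, w=40) → cum 150
  km 19 (Westmoor, w=225) → cum 375  ≥ 290 → median here
  km 23 (Midtown, w=30) → cum 405
  km 24 (Southcross, w=150) → cum 555
  km 26 (Hillcrest, w=25) → cum 580
Optimal location: km 19.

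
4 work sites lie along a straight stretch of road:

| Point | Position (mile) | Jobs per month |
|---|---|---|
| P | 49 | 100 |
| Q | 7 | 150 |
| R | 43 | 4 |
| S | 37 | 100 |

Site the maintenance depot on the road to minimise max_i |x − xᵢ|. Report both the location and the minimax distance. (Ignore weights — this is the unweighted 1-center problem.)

The 1-center on a line is the midpoint of the two extreme points: leftmost at 7, rightmost at 49.
Optimal location = (7 + 49)/2 = 28; maximum distance = (49 − 7)/2 = 21.

location 28, max distance 21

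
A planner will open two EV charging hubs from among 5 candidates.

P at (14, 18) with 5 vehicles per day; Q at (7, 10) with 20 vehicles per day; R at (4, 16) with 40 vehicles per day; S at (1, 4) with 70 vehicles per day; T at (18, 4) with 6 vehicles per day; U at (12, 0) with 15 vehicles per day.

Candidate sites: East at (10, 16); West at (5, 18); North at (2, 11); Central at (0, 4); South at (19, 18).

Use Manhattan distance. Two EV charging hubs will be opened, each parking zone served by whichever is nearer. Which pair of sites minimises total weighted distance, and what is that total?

{West, Central}, total 783

Evaluate every pair (each demand assigned to the nearer of the two):
  {West, Central}: total = 783
  {East, Central}: total = 868
  {North, Central}: total = 913
  {West, North}: total = 1298
  {Central, South}: total = 1325
  {East, North}: total = 1340
  {North, South}: total = 1390
  {East, West}: total = 1980
  {West, South}: total = 2070
  {East, South}: total = 2275
Best pair: {West, Central} with total 783.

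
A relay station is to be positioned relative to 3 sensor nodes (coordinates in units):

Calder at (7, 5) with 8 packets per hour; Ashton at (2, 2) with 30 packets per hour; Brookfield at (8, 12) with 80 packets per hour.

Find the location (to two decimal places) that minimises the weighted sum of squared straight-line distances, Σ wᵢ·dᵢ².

The minimiser of Σwᵢ‖p−pᵢ‖² is the weighted centroid p* = (Σwᵢpᵢ)/(Σwᵢ).
Σwᵢ = 118.
Σwᵢxᵢ = 8·7 + 30·2 + 80·8 = 756.
Σwᵢyᵢ = 8·5 + 30·2 + 80·12 = 1060.
x* = 756/118 = 6.41, y* = 1060/118 = 8.98.

(6.41, 8.98)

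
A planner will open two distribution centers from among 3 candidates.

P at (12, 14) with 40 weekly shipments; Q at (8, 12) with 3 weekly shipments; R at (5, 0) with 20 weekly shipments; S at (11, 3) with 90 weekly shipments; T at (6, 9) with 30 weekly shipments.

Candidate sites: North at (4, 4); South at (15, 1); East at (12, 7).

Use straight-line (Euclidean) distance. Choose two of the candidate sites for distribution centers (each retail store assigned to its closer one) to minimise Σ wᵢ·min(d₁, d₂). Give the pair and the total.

{North, East}, total 914.3

Evaluate every pair (each demand assigned to the nearer of the two):
  {North, East}: total = 914.3
  {South, East}: total = 1058.0
  {North, South}: total = 1185.6
Best pair: {North, East} with total 914.3.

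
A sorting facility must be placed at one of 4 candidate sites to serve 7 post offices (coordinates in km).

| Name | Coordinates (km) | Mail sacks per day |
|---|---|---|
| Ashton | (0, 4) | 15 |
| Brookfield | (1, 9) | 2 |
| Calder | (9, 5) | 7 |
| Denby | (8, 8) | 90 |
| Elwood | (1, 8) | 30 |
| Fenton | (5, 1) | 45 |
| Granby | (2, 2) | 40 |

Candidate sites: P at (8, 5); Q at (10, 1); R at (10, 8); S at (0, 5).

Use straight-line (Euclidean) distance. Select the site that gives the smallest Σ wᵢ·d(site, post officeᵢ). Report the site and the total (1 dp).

P, total 1135.9 km

Total weighted distance at each candidate:
  P (8, 5): total = 1135.9
  Q (10, 1): total = 1754.3
  R (10, 8): total = 1438.9
  S (0, 5): total = 1382.4
Minimum is at P with total 1135.9 km.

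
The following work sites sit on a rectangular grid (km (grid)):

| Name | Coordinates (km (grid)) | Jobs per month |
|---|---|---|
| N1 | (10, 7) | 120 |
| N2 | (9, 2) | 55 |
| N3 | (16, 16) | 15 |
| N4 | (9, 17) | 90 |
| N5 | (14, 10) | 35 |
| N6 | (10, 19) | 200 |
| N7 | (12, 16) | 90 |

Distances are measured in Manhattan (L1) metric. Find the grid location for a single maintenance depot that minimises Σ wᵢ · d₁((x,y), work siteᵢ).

Manhattan distance separates: Σwᵢ(|x−xᵢ|+|y−yᵢ|) = Σwᵢ|x−xᵢ| + Σwᵢ|y−yᵢ|, so x and y are optimised independently as 1-D weighted medians.
Total weight W = 605; half = 302.5.
x-coordinate, sorted with cumulative weight:
  x=9 (N2, w=55) cum 55
  x=9 (N4, w=90) cum 145
  x=10 (N1, w=120) cum 265
  x=10 (N6, w=200) cum 465  ← median
  x=12 (N7, w=90) cum 555
  x=14 (N5, w=35) cum 590
  x=16 (N3, w=15) cum 605
⇒ x* = 10
y-coordinate, sorted with cumulative weight:
  y=2 (N2, w=55) cum 55
  y=7 (N1, w=120) cum 175
  y=10 (N5, w=35) cum 210
  y=16 (N3, w=15) cum 225
  y=16 (N7, w=90) cum 315  ← median
  y=17 (N4, w=90) cum 405
  y=19 (N6, w=200) cum 605
⇒ y* = 16

(10, 16)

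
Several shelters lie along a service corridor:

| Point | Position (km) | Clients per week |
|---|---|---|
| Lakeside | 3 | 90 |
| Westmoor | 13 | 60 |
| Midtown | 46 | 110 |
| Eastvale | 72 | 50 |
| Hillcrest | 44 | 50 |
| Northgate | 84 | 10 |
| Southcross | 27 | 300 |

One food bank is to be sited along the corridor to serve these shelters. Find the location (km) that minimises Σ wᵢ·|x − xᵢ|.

For a sum of weighted absolute distances on a line, the optimum is the weighted median (not the mean). Total weight W = 670; half-weight = 335.
Sort by position and accumulate weight:
  km 3 (Lakeside, w=90) → cum 90
  km 13 (Westmoor, w=60) → cum 150
  km 27 (Southcross, w=300) → cum 450  ≥ 335 → median here
  km 44 (Hillcrest, w=50) → cum 500
  km 46 (Midtown, w=110) → cum 610
  km 72 (Eastvale, w=50) → cum 660
  km 84 (Northgate, w=10) → cum 670
Optimal location: km 27.

x = 27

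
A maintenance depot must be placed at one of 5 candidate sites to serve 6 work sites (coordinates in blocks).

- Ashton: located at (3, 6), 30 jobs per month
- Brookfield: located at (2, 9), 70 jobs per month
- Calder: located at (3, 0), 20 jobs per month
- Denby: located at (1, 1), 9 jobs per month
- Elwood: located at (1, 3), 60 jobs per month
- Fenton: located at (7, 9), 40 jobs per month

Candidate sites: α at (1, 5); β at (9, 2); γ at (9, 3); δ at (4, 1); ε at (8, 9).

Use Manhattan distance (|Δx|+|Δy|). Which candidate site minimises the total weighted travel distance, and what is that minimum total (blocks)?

α, total 1136 blocks

Total weighted distance at each candidate:
  α (1, 5): total = 1136
  β (9, 2): total = 2421
  γ (9, 3): total = 2250
  δ (4, 1): total = 1687
  ε (8, 9): total = 1895
Minimum is at α with total 1136 blocks.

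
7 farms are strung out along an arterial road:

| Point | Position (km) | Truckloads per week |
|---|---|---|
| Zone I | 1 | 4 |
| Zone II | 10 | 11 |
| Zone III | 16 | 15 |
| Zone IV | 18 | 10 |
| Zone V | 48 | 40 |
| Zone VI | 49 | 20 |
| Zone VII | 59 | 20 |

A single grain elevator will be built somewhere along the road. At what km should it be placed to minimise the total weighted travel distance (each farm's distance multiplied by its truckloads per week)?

x = 48

For a sum of weighted absolute distances on a line, the optimum is the weighted median (not the mean). Total weight W = 120; half-weight = 60.
Sort by position and accumulate weight:
  km 1 (Zone I, w=4) → cum 4
  km 10 (Zone II, w=11) → cum 15
  km 16 (Zone III, w=15) → cum 30
  km 18 (Zone IV, w=10) → cum 40
  km 48 (Zone V, w=40) → cum 80  ≥ 60 → median here
  km 49 (Zone VI, w=20) → cum 100
  km 59 (Zone VII, w=20) → cum 120
Optimal location: km 48.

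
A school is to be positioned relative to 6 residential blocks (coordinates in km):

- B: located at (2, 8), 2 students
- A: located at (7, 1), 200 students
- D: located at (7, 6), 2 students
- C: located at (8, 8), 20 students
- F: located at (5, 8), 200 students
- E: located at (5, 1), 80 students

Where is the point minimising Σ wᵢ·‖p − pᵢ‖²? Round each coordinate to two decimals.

(5.91, 4.10)

The minimiser of Σwᵢ‖p−pᵢ‖² is the weighted centroid p* = (Σwᵢpᵢ)/(Σwᵢ).
Σwᵢ = 504.
Σwᵢxᵢ = 2·2 + 200·7 + 2·7 + 20·8 + 200·5 + 80·5 = 2978.
Σwᵢyᵢ = 2·8 + 200·1 + 2·6 + 20·8 + 200·8 + 80·1 = 2068.
x* = 2978/504 = 5.91, y* = 2068/504 = 4.10.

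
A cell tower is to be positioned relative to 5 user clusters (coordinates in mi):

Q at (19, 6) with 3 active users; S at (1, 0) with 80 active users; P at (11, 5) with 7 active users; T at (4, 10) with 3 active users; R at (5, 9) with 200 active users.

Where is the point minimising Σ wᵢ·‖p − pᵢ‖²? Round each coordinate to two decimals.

The minimiser of Σwᵢ‖p−pᵢ‖² is the weighted centroid p* = (Σwᵢpᵢ)/(Σwᵢ).
Σwᵢ = 293.
Σwᵢxᵢ = 3·19 + 80·1 + 7·11 + 3·4 + 200·5 = 1226.
Σwᵢyᵢ = 3·6 + 80·0 + 7·5 + 3·10 + 200·9 = 1883.
x* = 1226/293 = 4.18, y* = 1883/293 = 6.43.

(4.18, 6.43)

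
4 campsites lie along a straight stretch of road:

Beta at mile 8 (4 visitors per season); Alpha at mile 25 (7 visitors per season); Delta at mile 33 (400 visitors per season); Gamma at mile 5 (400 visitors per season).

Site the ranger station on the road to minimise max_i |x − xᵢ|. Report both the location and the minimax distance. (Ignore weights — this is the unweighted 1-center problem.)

The 1-center on a line is the midpoint of the two extreme points: leftmost at 5, rightmost at 33.
Optimal location = (5 + 33)/2 = 19; maximum distance = (33 − 5)/2 = 14.

location 19, max distance 14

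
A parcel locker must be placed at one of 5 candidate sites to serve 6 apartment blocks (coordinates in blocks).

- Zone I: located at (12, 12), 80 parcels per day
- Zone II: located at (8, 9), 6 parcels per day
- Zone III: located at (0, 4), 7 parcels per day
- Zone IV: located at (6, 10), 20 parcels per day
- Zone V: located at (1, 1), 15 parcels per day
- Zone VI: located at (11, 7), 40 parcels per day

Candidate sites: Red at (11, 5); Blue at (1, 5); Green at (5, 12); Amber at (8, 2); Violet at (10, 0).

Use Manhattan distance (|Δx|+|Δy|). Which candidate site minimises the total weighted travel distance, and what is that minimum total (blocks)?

Red, total 1256 blocks

Total weighted distance at each candidate:
  Red (11, 5): total = 1256
  Blue (1, 5): total = 2260
  Green (5, 12): total = 1412
  Amber (8, 2): total = 1872
  Violet (10, 0): total = 2034
Minimum is at Red with total 1256 blocks.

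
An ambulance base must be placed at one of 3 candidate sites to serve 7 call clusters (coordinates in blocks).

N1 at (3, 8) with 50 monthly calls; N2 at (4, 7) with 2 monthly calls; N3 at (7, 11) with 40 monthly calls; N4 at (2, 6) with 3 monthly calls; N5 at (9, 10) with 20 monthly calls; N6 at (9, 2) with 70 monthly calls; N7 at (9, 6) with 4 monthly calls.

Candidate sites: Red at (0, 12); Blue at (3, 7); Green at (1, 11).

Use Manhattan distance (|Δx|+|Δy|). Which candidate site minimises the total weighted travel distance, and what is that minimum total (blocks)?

Total weighted distance at each candidate:
  Red (0, 12): total = 2322
  Blue (3, 7): total = 1356
  Green (1, 11): total = 1944
Minimum is at Blue with total 1356 blocks.

Blue, total 1356 blocks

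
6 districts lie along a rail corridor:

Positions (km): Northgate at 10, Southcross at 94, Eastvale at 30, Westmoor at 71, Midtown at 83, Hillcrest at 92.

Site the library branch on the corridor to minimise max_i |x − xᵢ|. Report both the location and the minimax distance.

location 52, max distance 42

The 1-center on a line is the midpoint of the two extreme points: leftmost at 10, rightmost at 94.
Optimal location = (10 + 94)/2 = 52; maximum distance = (94 − 10)/2 = 42.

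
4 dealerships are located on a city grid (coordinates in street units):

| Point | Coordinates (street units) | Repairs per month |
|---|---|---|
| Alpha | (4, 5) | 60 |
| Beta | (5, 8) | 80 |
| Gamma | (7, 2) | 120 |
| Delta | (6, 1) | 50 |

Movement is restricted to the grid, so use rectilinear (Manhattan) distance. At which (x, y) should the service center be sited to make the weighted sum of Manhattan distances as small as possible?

(6, 2)

Manhattan distance separates: Σwᵢ(|x−xᵢ|+|y−yᵢ|) = Σwᵢ|x−xᵢ| + Σwᵢ|y−yᵢ|, so x and y are optimised independently as 1-D weighted medians.
Total weight W = 310; half = 155.
x-coordinate, sorted with cumulative weight:
  x=4 (Alpha, w=60) cum 60
  x=5 (Beta, w=80) cum 140
  x=6 (Delta, w=50) cum 190  ← median
  x=7 (Gamma, w=120) cum 310
⇒ x* = 6
y-coordinate, sorted with cumulative weight:
  y=1 (Delta, w=50) cum 50
  y=2 (Gamma, w=120) cum 170  ← median
  y=5 (Alpha, w=60) cum 230
  y=8 (Beta, w=80) cum 310
⇒ y* = 2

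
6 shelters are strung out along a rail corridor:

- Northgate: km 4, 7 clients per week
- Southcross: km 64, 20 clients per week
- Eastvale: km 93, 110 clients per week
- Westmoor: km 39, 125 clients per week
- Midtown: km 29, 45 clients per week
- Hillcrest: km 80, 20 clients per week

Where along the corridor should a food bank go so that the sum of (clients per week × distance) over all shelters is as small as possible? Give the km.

x = 39

For a sum of weighted absolute distances on a line, the optimum is the weighted median (not the mean). Total weight W = 327; half-weight = 163.5.
Sort by position and accumulate weight:
  km 4 (Northgate, w=7) → cum 7
  km 29 (Midtown, w=45) → cum 52
  km 39 (Westmoor, w=125) → cum 177  ≥ 163.5 → median here
  km 64 (Southcross, w=20) → cum 197
  km 80 (Hillcrest, w=20) → cum 217
  km 93 (Eastvale, w=110) → cum 327
Optimal location: km 39.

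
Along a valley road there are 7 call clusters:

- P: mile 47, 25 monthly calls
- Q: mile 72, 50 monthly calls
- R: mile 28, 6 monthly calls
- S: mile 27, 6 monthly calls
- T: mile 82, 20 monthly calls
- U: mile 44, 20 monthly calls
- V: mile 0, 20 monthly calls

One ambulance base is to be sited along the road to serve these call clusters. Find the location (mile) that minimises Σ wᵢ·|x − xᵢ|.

x = 47

For a sum of weighted absolute distances on a line, the optimum is the weighted median (not the mean). Total weight W = 147; half-weight = 73.5.
Sort by position and accumulate weight:
  mile 0 (V, w=20) → cum 20
  mile 27 (S, w=6) → cum 26
  mile 28 (R, w=6) → cum 32
  mile 44 (U, w=20) → cum 52
  mile 47 (P, w=25) → cum 77  ≥ 73.5 → median here
  mile 72 (Q, w=50) → cum 127
  mile 82 (T, w=20) → cum 147
Optimal location: mile 47.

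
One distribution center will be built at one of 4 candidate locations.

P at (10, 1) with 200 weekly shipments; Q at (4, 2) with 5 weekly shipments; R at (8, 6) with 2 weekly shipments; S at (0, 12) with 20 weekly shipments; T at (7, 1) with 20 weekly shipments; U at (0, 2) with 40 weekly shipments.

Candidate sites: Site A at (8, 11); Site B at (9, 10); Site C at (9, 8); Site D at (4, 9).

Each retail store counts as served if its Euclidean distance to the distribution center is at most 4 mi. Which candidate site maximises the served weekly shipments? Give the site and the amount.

Site C, covering 2

Coverage radius r = 4 mi; a point is covered iff (Δx)²+(Δy)² ≤ 4² = 16.
  Site A (8, 11): covers {none} → 0
  Site B (9, 10): covers {none} → 0
  Site C (9, 8): covers {R} → 2
  Site D (4, 9): covers {none} → 0
Maximum coverage at Site C: 2 weekly shipments.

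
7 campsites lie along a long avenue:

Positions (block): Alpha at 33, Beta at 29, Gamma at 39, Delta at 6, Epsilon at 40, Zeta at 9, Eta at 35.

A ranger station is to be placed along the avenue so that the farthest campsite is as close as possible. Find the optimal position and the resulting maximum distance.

location 23, max distance 17

The 1-center on a line is the midpoint of the two extreme points: leftmost at 6, rightmost at 40.
Optimal location = (6 + 40)/2 = 23; maximum distance = (40 − 6)/2 = 17.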